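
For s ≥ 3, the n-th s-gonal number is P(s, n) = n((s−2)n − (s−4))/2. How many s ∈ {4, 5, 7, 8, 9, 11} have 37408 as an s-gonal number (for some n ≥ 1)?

s = 4: P(4, 193) = 37249 and P(4, 194) = 37636; 37408 is not s-gonal.
s = 5: P(5, 158) = 37367 and P(5, 159) = 37842; 37408 is not s-gonal.
s = 7: P(7, 122) = 37027 and P(7, 123) = 37638; 37408 is not s-gonal.
s = 8: P(8, 112) = 37408. ✓
s = 9: P(9, 103) = 36874 and P(9, 104) = 37596; 37408 is not s-gonal.
s = 11: P(11, 91) = 36946 and P(11, 92) = 37766; 37408 is not s-gonal.
Hits: s ∈ {8} → 1.

1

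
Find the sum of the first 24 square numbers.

4900

Σ_{i=1}^{24} i² = 24·25·49/6 = 4900.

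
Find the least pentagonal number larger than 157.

Solve n(3n−1)/2 > 157 for integer n.
The largest n with value ≤ 157 is 10 (since 145 ≤ 157 < 176), so the first above is n = 11, value 176.

176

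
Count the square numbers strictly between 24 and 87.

The n-th square number is n².
Smallest index with value > 24: n = 5 (giving 25).
Largest index with value < 87: n = 9 (giving 81).
Indices 5 through 9: 5 terms.

5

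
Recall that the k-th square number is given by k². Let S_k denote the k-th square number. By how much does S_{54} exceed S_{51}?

54² = 2916 and 51² = 2601.
Difference: 2916 − 2601 = 315.

315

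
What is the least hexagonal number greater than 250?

Solve n(2n−1) > 250 for integer n.
The largest n with value ≤ 250 is 11 (since 231 ≤ 250 < 276), so the first above is n = 12, value 276.

276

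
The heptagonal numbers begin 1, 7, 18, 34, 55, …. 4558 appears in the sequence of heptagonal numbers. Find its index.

43

Set n(5n−3)/2 = 4558, giving 5n² − 3n − 9116 = 0.
The discriminant is 9 + 40·4558 = 182329, and √182329 = 427.
So n = (3 + 427) / 10 = 430/10 = 43.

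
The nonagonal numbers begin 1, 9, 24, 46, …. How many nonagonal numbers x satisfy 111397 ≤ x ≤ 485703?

194

The n-th nonagonal number is n(7n−5)/2.
Smallest index with value ≥ 111397: n = 179 (giving 111696).
Largest index with value ≤ 485703: n = 372 (giving 483414).
Indices 179 through 372: 194 terms.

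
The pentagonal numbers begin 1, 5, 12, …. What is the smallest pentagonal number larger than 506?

532

Solve n(3n−1)/2 > 506 for integer n.
The largest n with value ≤ 506 is 18 (since 477 ≤ 506 < 532), so the first above is n = 19, value 532.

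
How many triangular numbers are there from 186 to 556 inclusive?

The n-th triangular number is n(n+1)/2.
Smallest index with value ≥ 186: n = 19 (giving 190).
Largest index with value ≤ 556: n = 32 (giving 528).
Indices 19 through 32: 14 terms.

14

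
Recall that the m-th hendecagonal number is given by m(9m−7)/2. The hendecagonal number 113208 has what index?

Set n(9n−7)/2 = 113208, giving 9n² − 7n − 226416 = 0.
So n = (7 + 2855) / 18 = 2862/18 = 159.
Check: 159·(9·159 − 7)/2 = 113208. ✓

159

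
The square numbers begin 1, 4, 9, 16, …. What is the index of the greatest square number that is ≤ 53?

Solve n² ≤ 53 for integer n.
n = 7 gives 49 ≤ 53, while n = 8 gives 64 > 53; so the answer is index 7.

7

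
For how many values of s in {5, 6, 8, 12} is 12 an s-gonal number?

2

s = 5: P(5, 3) = 12. ✓
s = 6: P(6, 2) = 6 and P(6, 3) = 15; 12 is not s-gonal.
s = 8: P(8, 2) = 8 and P(8, 3) = 21; 12 is not s-gonal.
s = 12: P(12, 2) = 12. ✓
Hits: s ∈ {5, 12} → 2.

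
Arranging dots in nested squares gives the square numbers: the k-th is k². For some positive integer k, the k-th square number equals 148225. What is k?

We need n² = 148225, so n = √148225 = 385.

385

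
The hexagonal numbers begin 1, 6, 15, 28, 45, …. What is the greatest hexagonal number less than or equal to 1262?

1225

Solve n(2n−1) ≤ 1262 for integer n.
n = 25 gives 1225 ≤ 1262, while n = 26 gives 1326 > 1262; so the answer is 1225.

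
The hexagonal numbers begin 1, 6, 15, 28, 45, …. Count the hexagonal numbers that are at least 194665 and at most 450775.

163

The n-th hexagonal number is n(2n−1).
Smallest index with value ≥ 194665: n = 313 (giving 195625).
Largest index with value ≤ 450775: n = 475 (giving 450775).
Indices 313 through 475: 163 terms.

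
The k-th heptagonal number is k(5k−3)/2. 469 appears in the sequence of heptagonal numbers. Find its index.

Set n(5n−3)/2 = 469, giving 5n² − 3n − 938 = 0.
The discriminant is 9 + 40·469 = 18769, and √18769 = 137.
So n = (3 + 137) / 10 = 140/10 = 14.

14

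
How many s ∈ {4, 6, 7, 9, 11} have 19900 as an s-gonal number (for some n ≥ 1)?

1

s = 4: P(4, 141) = 19881 and P(4, 142) = 20164; 19900 is not s-gonal.
s = 6: P(6, 100) = 19900. ✓
s = 7: P(7, 89) = 19669 and P(7, 90) = 20115; 19900 is not s-gonal.
s = 9: P(9, 75) = 19500 and P(9, 76) = 20026; 19900 is not s-gonal.
s = 11: P(11, 66) = 19371 and P(11, 67) = 19966; 19900 is not s-gonal.
Hits: s ∈ {6} → 1.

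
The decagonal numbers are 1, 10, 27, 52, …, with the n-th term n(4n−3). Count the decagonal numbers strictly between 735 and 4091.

The n-th decagonal number is n(4n−3).
Smallest index with value > 735: n = 14 (giving 742).
Largest index with value < 4091: n = 32 (giving 4000).
Indices 14 through 32: 19 terms.

19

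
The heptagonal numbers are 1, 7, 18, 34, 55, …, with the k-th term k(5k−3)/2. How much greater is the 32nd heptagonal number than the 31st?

Consecutive heptagonal numbers differ by 5n − 4: here 5·32 − 4 = 156.

156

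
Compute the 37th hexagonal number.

2701

The 37th hexagonal number is n(2n−1) with n = 37.
37·(2·37 − 1) = 37·73 = 2701.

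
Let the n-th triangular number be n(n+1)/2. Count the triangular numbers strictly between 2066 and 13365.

The n-th triangular number is n(n+1)/2.
Smallest index with value > 2066: n = 64 (giving 2080).
Largest index with value < 13365: n = 162 (giving 13203).
Indices 64 through 162: 99 terms.

99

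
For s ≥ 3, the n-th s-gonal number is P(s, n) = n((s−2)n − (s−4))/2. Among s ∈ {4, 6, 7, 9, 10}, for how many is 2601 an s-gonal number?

s = 4: P(4, 51) = 2601. ✓
s = 6: P(6, 36) = 2556 and P(6, 37) = 2701; 2601 is not s-gonal.
s = 7: P(7, 32) = 2512 and P(7, 33) = 2673; 2601 is not s-gonal.
s = 9: P(9, 27) = 2484 and P(9, 28) = 2674; 2601 is not s-gonal.
s = 10: P(10, 25) = 2425 and P(10, 26) = 2626; 2601 is not s-gonal.
Hits: s ∈ {4} → 1.

1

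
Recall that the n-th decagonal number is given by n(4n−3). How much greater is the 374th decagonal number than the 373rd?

2985

Consecutive decagonal numbers differ by 8n − 7: here 8·374 − 7 = 2985.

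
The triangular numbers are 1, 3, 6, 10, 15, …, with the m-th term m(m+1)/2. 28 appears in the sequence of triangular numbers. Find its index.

Set n(n+1)/2 = 28, giving n² + n − 56 = 0.
The discriminant is 1 + 8·28 = 225, and √225 = 15.
So n = (-1 + 15) / 2 = 14/2 = 7.
Check: 7·8/2 = 28. ✓

7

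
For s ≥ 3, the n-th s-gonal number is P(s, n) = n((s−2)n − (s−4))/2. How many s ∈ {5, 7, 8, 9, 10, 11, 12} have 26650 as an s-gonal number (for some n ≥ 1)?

1

s = 5: P(5, 133) = 26467 and P(5, 134) = 26867; 26650 is not s-gonal.
s = 7: P(7, 103) = 26368 and P(7, 104) = 26884; 26650 is not s-gonal.
s = 8: P(8, 94) = 26320 and P(8, 95) = 26885; 26650 is not s-gonal.
s = 9: P(9, 87) = 26274 and P(9, 88) = 26884; 26650 is not s-gonal.
s = 10: P(10, 82) = 26650. ✓
s = 11: P(11, 77) = 26411 and P(11, 78) = 27105; 26650 is not s-gonal.
s = 12: P(12, 73) = 26353 and P(12, 74) = 27084; 26650 is not s-gonal.
Hits: s ∈ {10} → 1.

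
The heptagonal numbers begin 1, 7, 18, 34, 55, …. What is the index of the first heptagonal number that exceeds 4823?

Solve n(5n−3)/2 > 4823 for integer n.
The largest n with value ≤ 4823 is 44 (since 4774 ≤ 4823 < 4995), so the first above is n = 45, value 4995.

45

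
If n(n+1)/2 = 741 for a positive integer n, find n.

38

Set n(n+1)/2 = 741, giving n² + n − 1482 = 0.
So n = (-1 + 77) / 2 = 76/2 = 38.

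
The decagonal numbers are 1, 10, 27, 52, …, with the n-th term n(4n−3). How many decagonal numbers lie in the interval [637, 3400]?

The n-th decagonal number is n(4n−3).
Smallest index with value ≥ 637: n = 13 (giving 637).
Largest index with value ≤ 3400: n = 29 (giving 3277).
Indices 13 through 29: 17 terms.

17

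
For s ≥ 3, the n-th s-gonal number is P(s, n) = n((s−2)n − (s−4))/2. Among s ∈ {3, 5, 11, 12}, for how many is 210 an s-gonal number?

s = 3: P(3, 20) = 210. ✓
s = 5: P(5, 12) = 210. ✓
s = 11: P(11, 7) = 196 and P(11, 8) = 260; 210 is not s-gonal.
s = 12: P(12, 6) = 156 and P(12, 7) = 217; 210 is not s-gonal.
Hits: s ∈ {3, 5} → 2.

2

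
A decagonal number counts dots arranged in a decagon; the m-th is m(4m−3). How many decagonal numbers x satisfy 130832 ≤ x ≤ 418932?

143

The n-th decagonal number is n(4n−3).
Smallest index with value ≥ 130832: n = 182 (giving 131950).
Largest index with value ≤ 418932: n = 324 (giving 418932).
Indices 182 through 324: 143 terms.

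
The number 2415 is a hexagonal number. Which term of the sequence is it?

Set n(2n−1) = 2415, giving 2n² − n − 2415 = 0.
So n = (1 + 139) / 4 = 140/4 = 35.

35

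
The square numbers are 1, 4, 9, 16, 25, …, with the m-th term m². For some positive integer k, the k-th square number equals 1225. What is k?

We need n² = 1225, so n = √1225 = 35.

35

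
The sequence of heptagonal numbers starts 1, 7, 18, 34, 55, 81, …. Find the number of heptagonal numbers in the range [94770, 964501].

427

The n-th heptagonal number is n(5n−3)/2.
Smallest index with value ≥ 94770: n = 195 (giving 94770).
Largest index with value ≤ 964501: n = 621 (giving 963171).
Indices 195 through 621: 427 terms.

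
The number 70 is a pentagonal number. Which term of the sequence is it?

7

Set n(3n−1)/2 = 70, giving 3n² − n − 140 = 0.
The discriminant is 1 + 24·70 = 1681, and √1681 = 41.
So n = (1 + 41) / 6 = 42/6 = 7.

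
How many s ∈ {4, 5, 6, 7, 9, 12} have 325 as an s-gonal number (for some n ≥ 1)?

2

s = 4: P(4, 18) = 324 and P(4, 19) = 361; 325 is not s-gonal.
s = 5: P(5, 14) = 287 and P(5, 15) = 330; 325 is not s-gonal.
s = 6: P(6, 13) = 325. ✓
s = 7: P(7, 11) = 286 and P(7, 12) = 342; 325 is not s-gonal.
s = 9: P(9, 10) = 325. ✓
s = 12: P(12, 8) = 288 and P(12, 9) = 369; 325 is not s-gonal.
Hits: s ∈ {6, 9} → 2.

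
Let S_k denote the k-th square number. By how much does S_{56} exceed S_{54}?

56² = 3136 and 54² = 2916.
Difference: 3136 − 2916 = 220.

220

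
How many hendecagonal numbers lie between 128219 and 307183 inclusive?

92

The n-th hendecagonal number is n(9n−7)/2.
Smallest index with value ≥ 128219: n = 170 (giving 129455).
Largest index with value ≤ 307183: n = 261 (giving 305631).
Indices 170 through 261: 92 terms.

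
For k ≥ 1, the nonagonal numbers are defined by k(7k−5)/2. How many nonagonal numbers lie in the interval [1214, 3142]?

The n-th nonagonal number is n(7n−5)/2.
Smallest index with value ≥ 1214: n = 19 (giving 1216).
Largest index with value ≤ 3142: n = 30 (giving 3075).
Indices 19 through 30: 12 terms.

12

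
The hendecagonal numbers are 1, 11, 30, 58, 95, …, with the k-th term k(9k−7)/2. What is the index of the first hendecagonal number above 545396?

349

Solve n(9n−7)/2 > 545396 for integer n.
The largest n with value ≤ 545396 is 348 (since 543750 ≤ 545396 < 546883), so the first above is n = 349, value 546883.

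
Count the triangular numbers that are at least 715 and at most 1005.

The n-th triangular number is n(n+1)/2.
Smallest index with value ≥ 715: n = 38 (giving 741).
Largest index with value ≤ 1005: n = 44 (giving 990).
Indices 38 through 44: 7 terms.

7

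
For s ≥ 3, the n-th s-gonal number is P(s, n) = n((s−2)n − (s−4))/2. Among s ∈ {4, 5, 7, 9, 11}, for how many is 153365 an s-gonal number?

1

s = 4: P(4, 391) = 152881 and P(4, 392) = 153664; 153365 is not s-gonal.
s = 5: P(5, 319) = 152482 and P(5, 320) = 153440; 153365 is not s-gonal.
s = 7: P(7, 247) = 152152 and P(7, 248) = 153388; 153365 is not s-gonal.
s = 9: P(9, 209) = 152361 and P(9, 210) = 153825; 153365 is not s-gonal.
s = 11: P(11, 185) = 153365. ✓
Hits: s ∈ {11} → 1.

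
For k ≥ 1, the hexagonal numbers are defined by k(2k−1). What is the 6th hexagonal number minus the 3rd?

51

6·(2·6 − 1) = 66 and 3·(2·3 − 1) = 15.
Difference: 66 − 15 = 51.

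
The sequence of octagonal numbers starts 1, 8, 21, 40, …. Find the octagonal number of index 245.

179585

The 245th octagonal number is n(3n−2) with n = 245.
245·(3·245 − 2) = 245·733 = 179585.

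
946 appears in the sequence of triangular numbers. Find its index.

43

Set n(n+1)/2 = 946, giving n² + n − 1892 = 0.
The discriminant is 1 + 8·946 = 7569, and √7569 = 87.
So n = (-1 + 87) / 2 = 86/2 = 43.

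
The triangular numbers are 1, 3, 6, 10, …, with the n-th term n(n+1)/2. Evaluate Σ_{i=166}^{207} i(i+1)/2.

737429

Σ i(i+1)/2 = (Σi² + Σi) / 2 over i = 166..207.
Σi = 21528 − 13695 = 7833 and Σi² = 2978040 − 1511015 = 1467025.
(1·1467025 + 1·7833) / 2 = 1474858/2 = 737429.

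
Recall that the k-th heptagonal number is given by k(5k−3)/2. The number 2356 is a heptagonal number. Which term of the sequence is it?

31

Set n(5n−3)/2 = 2356, giving 5n² − 3n − 4712 = 0.
The discriminant is 9 + 40·2356 = 94249, and √94249 = 307.
So n = (3 + 307) / 10 = 310/10 = 31.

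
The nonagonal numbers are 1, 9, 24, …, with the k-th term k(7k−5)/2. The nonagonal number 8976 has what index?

Set n(7n−5)/2 = 8976, giving 7n² − 5n − 17952 = 0.
So n = (5 + 709) / 14 = 714/14 = 51.
Check: 51·(7·51 − 5)/2 = 8976. ✓

51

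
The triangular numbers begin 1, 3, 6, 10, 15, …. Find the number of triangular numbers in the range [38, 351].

18

The n-th triangular number is n(n+1)/2.
Smallest index with value ≥ 38: n = 9 (giving 45).
Largest index with value ≤ 351: n = 26 (giving 351).
Indices 9 through 26: 18 terms.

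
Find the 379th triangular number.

The 379th triangular number is n(n+1)/2 with n = 379.
379·380/2 = 144020/2 = 72010.

72010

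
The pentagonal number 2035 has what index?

37

Set n(3n−1)/2 = 2035, giving 3n² − n − 4070 = 0.
So n = (1 + 221) / 6 = 222/6 = 37.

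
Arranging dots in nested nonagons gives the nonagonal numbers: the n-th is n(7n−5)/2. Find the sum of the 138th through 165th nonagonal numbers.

Σ i(7i−5)/2 = (7Σi² − 5Σi) / 2 over i = 138..165.
Σi = 13695 − 9453 = 4242 and Σi² = 1511015 − 866525 = 644490.
(7·644490 − 5·4242) / 2 = 4490220/2 = 2245110.

2245110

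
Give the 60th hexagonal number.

The 60th hexagonal number is n(2n−1) with n = 60.
60·(2·60 − 1) = 60·119 = 7140.

7140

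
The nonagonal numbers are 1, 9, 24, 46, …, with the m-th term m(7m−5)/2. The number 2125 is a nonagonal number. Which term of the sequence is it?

Set n(7n−5)/2 = 2125, giving 7n² − 5n − 4250 = 0.
So n = (5 + 345) / 14 = 350/14 = 25.

25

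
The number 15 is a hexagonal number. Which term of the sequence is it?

3

Set n(2n−1) = 15, giving 2n² − n − 15 = 0.
So n = (1 + 11) / 4 = 12/4 = 3.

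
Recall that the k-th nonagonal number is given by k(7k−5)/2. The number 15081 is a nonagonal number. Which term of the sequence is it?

Set n(7n−5)/2 = 15081, giving 7n² − 5n − 30162 = 0.
The discriminant is 25 + 56·15081 = 844561, and √844561 = 919.
So n = (5 + 919) / 14 = 924/14 = 66.
Check: 66·(7·66 − 5)/2 = 15081. ✓

66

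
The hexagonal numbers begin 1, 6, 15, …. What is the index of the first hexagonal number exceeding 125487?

251

Solve n(2n−1) > 125487 for integer n.
The largest n with value ≤ 125487 is 250 (since 124750 ≤ 125487 < 125751), so the first above is n = 251, value 125751.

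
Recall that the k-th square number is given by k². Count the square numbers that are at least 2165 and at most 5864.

The n-th square number is n².
Smallest index with value ≥ 2165: n = 47 (giving 2209).
Largest index with value ≤ 5864: n = 76 (giving 5776).
Indices 47 through 76: 30 terms.

30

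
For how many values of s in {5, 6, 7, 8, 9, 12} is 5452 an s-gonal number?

s = 5: P(5, 60) = 5370 and P(5, 61) = 5551; 5452 is not s-gonal.
s = 6: P(6, 52) = 5356 and P(6, 53) = 5565; 5452 is not s-gonal.
s = 7: P(7, 47) = 5452. ✓
s = 8: P(8, 42) = 5208 and P(8, 43) = 5461; 5452 is not s-gonal.
s = 9: P(9, 39) = 5226 and P(9, 40) = 5500; 5452 is not s-gonal.
s = 12: P(12, 33) = 5313 and P(12, 34) = 5644; 5452 is not s-gonal.
Hits: s ∈ {7} → 1.

1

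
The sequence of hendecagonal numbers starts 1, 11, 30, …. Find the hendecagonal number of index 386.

669131

386·(9·386 − 7)/2 = 386·3467/2 = 669131.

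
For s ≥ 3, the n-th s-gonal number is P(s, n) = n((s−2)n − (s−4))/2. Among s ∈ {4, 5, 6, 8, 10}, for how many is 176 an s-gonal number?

s = 4: P(4, 13) = 169 and P(4, 14) = 196; 176 is not s-gonal.
s = 5: P(5, 11) = 176. ✓
s = 6: P(6, 9) = 153 and P(6, 10) = 190; 176 is not s-gonal.
s = 8: P(8, 8) = 176. ✓
s = 10: P(10, 7) = 175 and P(10, 8) = 232; 176 is not s-gonal.
Hits: s ∈ {5, 8} → 2.

2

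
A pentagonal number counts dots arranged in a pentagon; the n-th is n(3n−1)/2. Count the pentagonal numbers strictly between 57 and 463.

11

The n-th pentagonal number is n(3n−1)/2.
Smallest index with value > 57: n = 7 (giving 70).
Largest index with value < 463: n = 17 (giving 425).
Indices 7 through 17: 11 terms.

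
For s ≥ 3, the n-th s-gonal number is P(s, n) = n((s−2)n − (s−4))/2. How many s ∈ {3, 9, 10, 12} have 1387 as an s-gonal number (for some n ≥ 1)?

1

s = 3: P(3, 52) = 1378 and P(3, 53) = 1431; 1387 is not s-gonal.
s = 9: P(9, 20) = 1350 and P(9, 21) = 1491; 1387 is not s-gonal.
s = 10: P(10, 19) = 1387. ✓
s = 12: P(12, 17) = 1377 and P(12, 18) = 1548; 1387 is not s-gonal.
Hits: s ∈ {10} → 1.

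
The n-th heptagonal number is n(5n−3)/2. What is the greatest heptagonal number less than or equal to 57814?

Solve n(5n−3)/2 ≤ 57814 for integer n.
n = 152 gives 57532 ≤ 57814, while n = 153 gives 58293 > 57814; so the answer is 57532.

57532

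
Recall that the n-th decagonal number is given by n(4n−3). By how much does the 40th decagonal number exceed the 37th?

915

40·(4·40 − 3) = 6280 and 37·(4·37 − 3) = 5365.
Difference: 6280 − 5365 = 915.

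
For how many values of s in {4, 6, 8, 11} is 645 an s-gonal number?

s = 4: P(4, 25) = 625 and P(4, 26) = 676; 645 is not s-gonal.
s = 6: P(6, 18) = 630 and P(6, 19) = 703; 645 is not s-gonal.
s = 8: P(8, 15) = 645. ✓
s = 11: P(11, 12) = 606 and P(11, 13) = 715; 645 is not s-gonal.
Hits: s ∈ {8} → 1.

1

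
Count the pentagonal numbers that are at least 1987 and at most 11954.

53

The n-th pentagonal number is n(3n−1)/2.
Smallest index with value ≥ 1987: n = 37 (giving 2035).
Largest index with value ≤ 11954: n = 89 (giving 11837).
Indices 37 through 89: 53 terms.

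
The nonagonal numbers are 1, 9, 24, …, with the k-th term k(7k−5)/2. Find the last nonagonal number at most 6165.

Solve n(7n−5)/2 ≤ 6165 for integer n.
n = 42 gives 6069 ≤ 6165, while n = 43 gives 6364 > 6165; so the answer is 6069.

6069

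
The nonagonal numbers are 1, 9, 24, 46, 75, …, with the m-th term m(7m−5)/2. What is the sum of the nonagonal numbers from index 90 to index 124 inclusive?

Σ i(7i−5)/2 = (7Σi² − 5Σi) / 2 over i = 90..124.
Σi = 7750 − 4005 = 3745 and Σi² = 643250 − 238965 = 404285.
(7·404285 − 5·3745) / 2 = 2811270/2 = 1405635.

1405635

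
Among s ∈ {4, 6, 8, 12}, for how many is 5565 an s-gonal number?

s = 4: P(4, 74) = 5476 and P(4, 75) = 5625; 5565 is not s-gonal.
s = 6: P(6, 53) = 5565. ✓
s = 8: P(8, 43) = 5461 and P(8, 44) = 5720; 5565 is not s-gonal.
s = 12: P(12, 33) = 5313 and P(12, 34) = 5644; 5565 is not s-gonal.
Hits: s ∈ {6} → 1.

1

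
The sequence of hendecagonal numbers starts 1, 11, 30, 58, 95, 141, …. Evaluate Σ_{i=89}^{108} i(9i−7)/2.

Σ i(9i−7)/2 = (9Σi² − 7Σi) / 2 over i = 89..108.
Σi = 5886 − 3916 = 1970 and Σi² = 425754 − 231044 = 194710.
(9·194710 − 7·1970) / 2 = 1738600/2 = 869300.

869300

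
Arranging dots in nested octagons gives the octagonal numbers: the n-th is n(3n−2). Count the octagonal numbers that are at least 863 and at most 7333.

32

The n-th octagonal number is n(3n−2).
Smallest index with value ≥ 863: n = 18 (giving 936).
Largest index with value ≤ 7333: n = 49 (giving 7105).
Indices 18 through 49: 32 terms.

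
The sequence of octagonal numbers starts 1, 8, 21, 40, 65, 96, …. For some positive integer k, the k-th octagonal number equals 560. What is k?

Set n(3n−2) = 560, giving 3n² − 2n − 560 = 0.
So n = (2 + 82) / 6 = 84/6 = 14.
Check: 14·(3·14 − 2) = 560. ✓

14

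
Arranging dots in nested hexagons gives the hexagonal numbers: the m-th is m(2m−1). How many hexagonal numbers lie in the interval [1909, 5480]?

The n-th hexagonal number is n(2n−1).
Smallest index with value ≥ 1909: n = 32 (giving 2016).
Largest index with value ≤ 5480: n = 52 (giving 5356).
Indices 32 through 52: 21 terms.

21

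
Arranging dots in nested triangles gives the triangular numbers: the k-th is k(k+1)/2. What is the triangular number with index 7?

The 7th triangular number is n(n+1)/2 with n = 7.
7·8/2 = 56/2 = 28.

28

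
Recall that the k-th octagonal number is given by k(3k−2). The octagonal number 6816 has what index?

48

Set n(3n−2) = 6816, giving 3n² − 2n − 6816 = 0.
So n = (2 + 286) / 6 = 288/6 = 48.
Check: 48·(3·48 − 2) = 6816. ✓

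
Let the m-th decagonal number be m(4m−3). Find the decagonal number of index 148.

87172

The 148th decagonal number is n(4n−3) with n = 148.
148·(4·148 − 3) = 148·589 = 87172.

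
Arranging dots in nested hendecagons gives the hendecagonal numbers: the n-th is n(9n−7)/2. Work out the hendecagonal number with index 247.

273676

The 247th hendecagonal number is n(9n−7)/2 with n = 247.
247·(9·247 − 7)/2 = 247·2216/2 = 247·1108 = 273676.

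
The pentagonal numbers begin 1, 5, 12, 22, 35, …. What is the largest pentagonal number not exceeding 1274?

Solve n(3n−1)/2 ≤ 1274 for integer n.
n = 29 gives 1247 ≤ 1274, while n = 30 gives 1335 > 1274; so the answer is 1247.

1247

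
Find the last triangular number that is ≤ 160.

Solve n(n+1)/2 ≤ 160 for integer n.
n = 17 gives 153 ≤ 160, while n = 18 gives 171 > 160; so the answer is 153.

153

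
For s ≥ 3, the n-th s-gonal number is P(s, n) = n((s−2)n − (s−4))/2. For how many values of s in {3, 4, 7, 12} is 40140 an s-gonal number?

s = 3: P(3, 282) = 39903 and P(3, 283) = 40186; 40140 is not s-gonal.
s = 4: P(4, 200) = 40000 and P(4, 201) = 40401; 40140 is not s-gonal.
s = 7: P(7, 127) = 40132 and P(7, 128) = 40768; 40140 is not s-gonal.
s = 12: P(12, 90) = 40140. ✓
Hits: s ∈ {12} → 1.

1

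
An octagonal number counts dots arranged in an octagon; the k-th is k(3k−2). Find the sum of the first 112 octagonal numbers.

Σ i(3i−2) = 3Σi² − 2Σi over i = 1..112.
Σi = 6328 and Σi² = 474600.
3·474600 − 2·6328 = 1411144.

1411144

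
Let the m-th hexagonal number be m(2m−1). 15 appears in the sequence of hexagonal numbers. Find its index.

Set n(2n−1) = 15, giving 2n² − n − 15 = 0.
The discriminant is 1 + 8·15 = 121, and √121 = 11.
So n = (1 + 11) / 4 = 12/4 = 3.
Check: 3·(2·3 − 1) = 15. ✓

3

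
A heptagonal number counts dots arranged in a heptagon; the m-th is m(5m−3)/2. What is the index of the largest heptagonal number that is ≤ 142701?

239

Solve n(5n−3)/2 ≤ 142701 for integer n.
n = 239 gives 142444 ≤ 142701, while n = 240 gives 143640 > 142701; so the answer is index 239.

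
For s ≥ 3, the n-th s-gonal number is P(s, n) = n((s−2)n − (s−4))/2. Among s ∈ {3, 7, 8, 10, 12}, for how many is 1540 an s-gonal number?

s = 3: P(3, 55) = 1540. ✓
s = 7: P(7, 25) = 1525 and P(7, 26) = 1651; 1540 is not s-gonal.
s = 8: P(8, 22) = 1408 and P(8, 23) = 1541; 1540 is not s-gonal.
s = 10: P(10, 20) = 1540. ✓
s = 12: P(12, 17) = 1377 and P(12, 18) = 1548; 1540 is not s-gonal.
Hits: s ∈ {3, 10} → 2.

2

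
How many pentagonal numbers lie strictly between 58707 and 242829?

204

The n-th pentagonal number is n(3n−1)/2.
Smallest index with value > 58707: n = 199 (giving 59302).
Largest index with value < 242829: n = 402 (giving 242205).
Indices 199 through 402: 204 terms.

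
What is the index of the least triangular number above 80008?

400

Solve n(n+1)/2 > 80008 for integer n.
The largest n with value ≤ 80008 is 399 (since 79800 ≤ 80008 < 80200), so the first above is n = 400, value 80200.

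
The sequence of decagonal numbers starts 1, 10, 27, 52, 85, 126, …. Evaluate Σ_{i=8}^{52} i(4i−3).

188310

Σ i(4i−3) = 4Σi² − 3Σi over i = 8..52.
Σi = 1378 − 28 = 1350 and Σi² = 48230 − 140 = 48090.
4·48090 − 3·1350 = 188310.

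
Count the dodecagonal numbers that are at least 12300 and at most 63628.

The n-th dodecagonal number is n(5n−4).
Smallest index with value ≥ 12300: n = 50 (giving 12300).
Largest index with value ≤ 63628: n = 113 (giving 63393).
Indices 50 through 113: 64 terms.

64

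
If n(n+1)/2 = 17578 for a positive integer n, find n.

Set n(n+1)/2 = 17578, giving n² + n − 35156 = 0.
The discriminant is 1 + 8·17578 = 140625, and √140625 = 375.
So n = (-1 + 375) / 2 = 374/2 = 187.

187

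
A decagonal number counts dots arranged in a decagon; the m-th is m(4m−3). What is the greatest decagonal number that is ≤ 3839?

Solve n(4n−3) ≤ 3839 for integer n.
n = 31 gives 3751 ≤ 3839, while n = 32 gives 4000 > 3839; so the answer is 3751.

3751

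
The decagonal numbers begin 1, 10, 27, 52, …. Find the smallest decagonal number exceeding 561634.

Solve n(4n−3) > 561634 for integer n.
The largest n with value ≤ 561634 is 375 (since 561375 ≤ 561634 < 564376), so the first above is n = 376, value 564376.

564376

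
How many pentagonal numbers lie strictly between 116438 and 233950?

117

The n-th pentagonal number is n(3n−1)/2.
Smallest index with value > 116438: n = 279 (giving 116622).
Largest index with value < 233950: n = 395 (giving 233840).
Indices 279 through 395: 117 terms.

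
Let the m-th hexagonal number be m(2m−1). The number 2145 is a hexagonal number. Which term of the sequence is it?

33

Set n(2n−1) = 2145, giving 2n² − n − 2145 = 0.
So n = (1 + 131) / 4 = 132/4 = 33.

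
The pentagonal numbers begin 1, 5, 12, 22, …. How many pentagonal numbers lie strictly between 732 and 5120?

36

The n-th pentagonal number is n(3n−1)/2.
Smallest index with value > 732: n = 23 (giving 782).
Largest index with value < 5120: n = 58 (giving 5017).
Indices 23 through 58: 36 terms.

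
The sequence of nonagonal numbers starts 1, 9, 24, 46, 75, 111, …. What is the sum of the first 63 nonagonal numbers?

Σ i(7i−5)/2 = (7Σi² − 5Σi) / 2 over i = 1..63.
Σi = 2016 and Σi² = 85344.
(7·85344 − 5·2016) / 2 = 587328/2 = 293664.

293664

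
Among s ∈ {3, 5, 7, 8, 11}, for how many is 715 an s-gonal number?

2

s = 3: P(3, 37) = 703 and P(3, 38) = 741; 715 is not s-gonal.
s = 5: P(5, 22) = 715. ✓
s = 7: P(7, 17) = 697 and P(7, 18) = 783; 715 is not s-gonal.
s = 8: P(8, 15) = 645 and P(8, 16) = 736; 715 is not s-gonal.
s = 11: P(11, 13) = 715. ✓
Hits: s ∈ {5, 11} → 2.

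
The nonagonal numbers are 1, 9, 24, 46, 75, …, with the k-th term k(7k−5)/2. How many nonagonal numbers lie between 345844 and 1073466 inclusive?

The n-th nonagonal number is n(7n−5)/2.
Smallest index with value ≥ 345844: n = 315 (giving 346500).
Largest index with value ≤ 1073466: n = 554 (giving 1072821).
Indices 315 through 554: 240 terms.

240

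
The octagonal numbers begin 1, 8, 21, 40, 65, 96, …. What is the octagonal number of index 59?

The 59th octagonal number is n(3n−2) with n = 59.
59·(3·59 − 2) = 59·175 = 10325.

10325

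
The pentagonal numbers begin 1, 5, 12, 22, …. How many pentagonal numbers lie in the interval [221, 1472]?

The n-th pentagonal number is n(3n−1)/2.
Smallest index with value ≥ 221: n = 13 (giving 247).
Largest index with value ≤ 1472: n = 31 (giving 1426).
Indices 13 through 31: 19 terms.

19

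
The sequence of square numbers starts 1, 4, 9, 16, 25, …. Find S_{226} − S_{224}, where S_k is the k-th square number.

900

226² = 51076 and 224² = 50176.
Difference: 51076 − 50176 = 900.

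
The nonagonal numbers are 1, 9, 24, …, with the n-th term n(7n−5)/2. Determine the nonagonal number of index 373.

486019

The 373rd nonagonal number is n(7n−5)/2 with n = 373.
373·(7·373 − 5)/2 = 373·2606/2 = 373·1303 = 486019.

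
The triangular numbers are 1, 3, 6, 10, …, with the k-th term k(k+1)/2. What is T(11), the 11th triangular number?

The 11th triangular number is n(n+1)/2 with n = 11.
11·12/2 = 132/2 = 66.

66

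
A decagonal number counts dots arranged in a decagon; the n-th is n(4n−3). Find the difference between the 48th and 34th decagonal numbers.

48·(4·48 − 3) = 9072 and 34·(4·34 − 3) = 4522.
Difference: 9072 − 4522 = 4550.

4550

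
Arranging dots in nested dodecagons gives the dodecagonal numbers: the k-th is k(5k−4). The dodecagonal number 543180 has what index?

Set n(5n−4) = 543180, giving 5n² − 4n − 543180 = 0.
The discriminant is 16 + 20·543180 = 10863616, and √10863616 = 3296.
So n = (4 + 3296) / 10 = 3300/10 = 330.
Check: 330·(5·330 − 4) = 543180. ✓

330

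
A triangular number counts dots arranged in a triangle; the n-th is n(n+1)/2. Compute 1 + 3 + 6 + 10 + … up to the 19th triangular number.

Σ i(i+1)/2 = (Σi² + Σi) / 2 over i = 1..19.
Σi = 190 and Σi² = 2470.
(1·2470 + 1·190) / 2 = 2660/2 = 1330.

1330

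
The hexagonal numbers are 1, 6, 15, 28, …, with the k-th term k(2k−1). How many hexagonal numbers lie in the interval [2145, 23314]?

The n-th hexagonal number is n(2n−1).
Smallest index with value ≥ 2145: n = 33 (giving 2145).
Largest index with value ≤ 23314: n = 108 (giving 23220).
Indices 33 through 108: 76 terms.

76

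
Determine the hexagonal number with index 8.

120

The 8th hexagonal number is n(2n−1) with n = 8.
8·(2·8 − 1) = 8·15 = 120.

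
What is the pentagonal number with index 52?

4030

The 52nd pentagonal number is n(3n−1)/2 with n = 52.
52·(3·52 − 1)/2 = 52·155/2 = 4030.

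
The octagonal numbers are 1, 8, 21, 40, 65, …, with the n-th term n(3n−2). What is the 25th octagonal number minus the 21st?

544

25·(3·25 − 2) = 1825 and 21·(3·21 − 2) = 1281.
Difference: 1825 − 1281 = 544.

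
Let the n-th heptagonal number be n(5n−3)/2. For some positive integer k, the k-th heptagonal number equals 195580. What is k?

Set n(5n−3)/2 = 195580, giving 5n² − 3n − 391160 = 0.
The discriminant is 9 + 40·195580 = 7823209, and √7823209 = 2797.
So n = (3 + 2797) / 10 = 2800/10 = 280.
Check: 280·(5·280 − 3)/2 = 195580. ✓

280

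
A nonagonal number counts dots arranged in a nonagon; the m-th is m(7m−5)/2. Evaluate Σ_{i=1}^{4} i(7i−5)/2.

Σ i(7i−5)/2 = (7Σi² − 5Σi) / 2 over i = 1..4.
Σi = 10 and Σi² = 30.
(7·30 − 5·10) / 2 = 160/2 = 80.

80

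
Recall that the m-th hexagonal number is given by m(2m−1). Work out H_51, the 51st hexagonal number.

5151

51·(2·51 − 1) = 51·101 = 5151.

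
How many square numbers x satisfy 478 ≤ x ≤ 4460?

45

The n-th square number is n².
Smallest index with value ≥ 478: n = 22 (giving 484).
Largest index with value ≤ 4460: n = 66 (giving 4356).
Indices 22 through 66: 45 terms.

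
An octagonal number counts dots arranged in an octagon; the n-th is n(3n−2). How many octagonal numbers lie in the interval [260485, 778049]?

The n-th octagonal number is n(3n−2).
Smallest index with value ≥ 260485: n = 295 (giving 260485).
Largest index with value ≤ 778049: n = 509 (giving 776225).
Indices 295 through 509: 215 terms.

215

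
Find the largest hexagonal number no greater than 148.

120

Solve n(2n−1) ≤ 148 for integer n.
n = 8 gives 120 ≤ 148, while n = 9 gives 153 > 148; so the answer is 120.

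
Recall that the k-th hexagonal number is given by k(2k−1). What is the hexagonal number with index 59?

6903

59·(2·59 − 1) = 59·117 = 6903.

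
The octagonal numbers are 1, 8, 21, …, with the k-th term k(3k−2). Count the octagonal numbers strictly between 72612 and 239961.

The n-th octagonal number is n(3n−2).
Smallest index with value > 72612: n = 156 (giving 72696).
Largest index with value < 239961: n = 283 (giving 239701).
Indices 156 through 283: 128 terms.

128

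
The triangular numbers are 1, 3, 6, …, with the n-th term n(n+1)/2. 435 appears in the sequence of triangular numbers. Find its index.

Set n(n+1)/2 = 435, giving n² + n − 870 = 0.
The discriminant is 1 + 8·435 = 3481, and √3481 = 59.
So n = (-1 + 59) / 2 = 58/2 = 29.

29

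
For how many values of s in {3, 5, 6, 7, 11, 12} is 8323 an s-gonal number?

1

s = 3: P(3, 128) = 8256 and P(3, 129) = 8385; 8323 is not s-gonal.
s = 5: P(5, 74) = 8177 and P(5, 75) = 8400; 8323 is not s-gonal.
s = 6: P(6, 64) = 8128 and P(6, 65) = 8385; 8323 is not s-gonal.
s = 7: P(7, 58) = 8323. ✓
s = 11: P(11, 43) = 8170 and P(11, 44) = 8558; 8323 is not s-gonal.
s = 12: P(12, 41) = 8241 and P(12, 42) = 8652; 8323 is not s-gonal.
Hits: s ∈ {7} → 1.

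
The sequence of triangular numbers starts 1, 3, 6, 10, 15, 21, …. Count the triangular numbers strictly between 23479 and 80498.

184

The n-th triangular number is n(n+1)/2.
Smallest index with value > 23479: n = 217 (giving 23653).
Largest index with value < 80498: n = 400 (giving 80200).
Indices 217 through 400: 184 terms.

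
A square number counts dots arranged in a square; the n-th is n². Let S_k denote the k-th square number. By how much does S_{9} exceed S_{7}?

32

9² = 81 and 7² = 49.
Difference: 81 − 49 = 32.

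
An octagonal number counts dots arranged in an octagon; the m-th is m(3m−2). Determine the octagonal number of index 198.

117216

The 198th octagonal number is n(3n−2) with n = 198.
198·(3·198 − 2) = 198·592 = 117216.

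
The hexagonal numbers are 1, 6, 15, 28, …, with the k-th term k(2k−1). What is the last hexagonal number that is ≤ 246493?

246051

Solve n(2n−1) ≤ 246493 for integer n.
n = 351 gives 246051 ≤ 246493, while n = 352 gives 247456 > 246493; so the answer is 246051.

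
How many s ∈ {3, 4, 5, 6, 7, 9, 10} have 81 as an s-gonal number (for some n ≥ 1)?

s = 3: P(3, 12) = 78 and P(3, 13) = 91; 81 is not s-gonal.
s = 4: P(4, 9) = 81. ✓
s = 5: P(5, 7) = 70 and P(5, 8) = 92; 81 is not s-gonal.
s = 6: P(6, 6) = 66 and P(6, 7) = 91; 81 is not s-gonal.
s = 7: P(7, 6) = 81. ✓
s = 9: P(9, 5) = 75 and P(9, 6) = 111; 81 is not s-gonal.
s = 10: P(10, 4) = 52 and P(10, 5) = 85; 81 is not s-gonal.
Hits: s ∈ {4, 7} → 2.

2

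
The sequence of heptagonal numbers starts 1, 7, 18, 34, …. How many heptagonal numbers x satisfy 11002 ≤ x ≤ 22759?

The n-th heptagonal number is n(5n−3)/2.
Smallest index with value ≥ 11002: n = 67 (giving 11122).
Largest index with value ≤ 22759: n = 95 (giving 22420).
Indices 67 through 95: 29 terms.

29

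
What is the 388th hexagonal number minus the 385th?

4635

388·(2·388 − 1) = 300700 and 385·(2·385 − 1) = 296065.
Difference: 300700 − 296065 = 4635.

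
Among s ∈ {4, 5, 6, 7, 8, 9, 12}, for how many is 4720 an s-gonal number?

1

s = 4: P(4, 68) = 4624 and P(4, 69) = 4761; 4720 is not s-gonal.
s = 5: P(5, 56) = 4676 and P(5, 57) = 4845; 4720 is not s-gonal.
s = 6: P(6, 48) = 4560 and P(6, 49) = 4753; 4720 is not s-gonal.
s = 7: P(7, 43) = 4558 and P(7, 44) = 4774; 4720 is not s-gonal.
s = 8: P(8, 40) = 4720. ✓
s = 9: P(9, 37) = 4699 and P(9, 38) = 4959; 4720 is not s-gonal.
s = 12: P(12, 31) = 4681 and P(12, 32) = 4992; 4720 is not s-gonal.
Hits: s ∈ {8} → 1.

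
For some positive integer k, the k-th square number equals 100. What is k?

10

We need n² = 100, so n = √100 = 10.
Check: 10² = 100. ✓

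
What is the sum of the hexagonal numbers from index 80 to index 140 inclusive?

1507310

Σ i(2i−1) = 2Σi² − Σi over i = 80..140.
Σi = 9870 − 3160 = 6710 and Σi² = 924490 − 167480 = 757010.
2·757010 − 1·6710 = 1507310.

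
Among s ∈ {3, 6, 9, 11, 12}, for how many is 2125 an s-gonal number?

s = 3: P(3, 64) = 2080 and P(3, 65) = 2145; 2125 is not s-gonal.
s = 6: P(6, 32) = 2016 and P(6, 33) = 2145; 2125 is not s-gonal.
s = 9: P(9, 25) = 2125. ✓
s = 11: P(11, 22) = 2101 and P(11, 23) = 2300; 2125 is not s-gonal.
s = 12: P(12, 21) = 2121 and P(12, 22) = 2332; 2125 is not s-gonal.
Hits: s ∈ {9} → 1.

1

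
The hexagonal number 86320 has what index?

Set n(2n−1) = 86320, giving 2n² − n − 86320 = 0.
The discriminant is 1 + 8·86320 = 690561, and √690561 = 831.
So n = (1 + 831) / 4 = 832/4 = 208.

208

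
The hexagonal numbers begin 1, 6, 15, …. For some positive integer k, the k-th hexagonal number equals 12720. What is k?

Set n(2n−1) = 12720, giving 2n² − n − 12720 = 0.
The discriminant is 1 + 8·12720 = 101761, and √101761 = 319.
So n = (1 + 319) / 4 = 320/4 = 80.

80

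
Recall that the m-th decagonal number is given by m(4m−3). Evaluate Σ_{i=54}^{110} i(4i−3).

Σ i(4i−3) = 4Σi² − 3Σi over i = 54..110.
Σi = 6105 − 1431 = 4674 and Σi² = 449735 − 51039 = 398696.
4·398696 − 3·4674 = 1580762.

1580762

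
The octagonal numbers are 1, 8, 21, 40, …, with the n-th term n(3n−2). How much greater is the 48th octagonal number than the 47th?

Consecutive octagonal numbers differ by 6n − 5: here 6·48 − 5 = 283.

283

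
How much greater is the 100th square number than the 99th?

n² − (n−1)² = 2n − 1, so 100² − 99² = 2·100 − 1 = 199.

199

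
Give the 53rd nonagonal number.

9699

The 53rd nonagonal number is n(7n−5)/2 with n = 53.
53·(7·53 − 5)/2 = 53·366/2 = 53·183 = 9699.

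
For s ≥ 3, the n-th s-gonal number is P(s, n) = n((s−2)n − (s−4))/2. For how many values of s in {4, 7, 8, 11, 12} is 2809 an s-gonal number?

1

s = 4: P(4, 53) = 2809. ✓
s = 7: P(7, 33) = 2673 and P(7, 34) = 2839; 2809 is not s-gonal.
s = 8: P(8, 30) = 2640 and P(8, 31) = 2821; 2809 is not s-gonal.
s = 11: P(11, 25) = 2725 and P(11, 26) = 2951; 2809 is not s-gonal.
s = 12: P(12, 24) = 2784 and P(12, 25) = 3025; 2809 is not s-gonal.
Hits: s ∈ {4} → 1.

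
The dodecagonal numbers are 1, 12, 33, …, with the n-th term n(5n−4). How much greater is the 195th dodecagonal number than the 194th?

1941

Consecutive dodecagonal numbers differ by 10n − 9: here 10·195 − 9 = 1941.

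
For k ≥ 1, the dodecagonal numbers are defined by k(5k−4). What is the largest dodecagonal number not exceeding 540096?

Solve n(5n−4) ≤ 540096 for integer n.
n = 329 gives 539889 ≤ 540096, while n = 330 gives 543180 > 540096; so the answer is 539889.

539889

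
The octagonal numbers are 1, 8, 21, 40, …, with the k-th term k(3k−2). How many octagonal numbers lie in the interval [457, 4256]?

The n-th octagonal number is n(3n−2).
Smallest index with value ≥ 457: n = 13 (giving 481).
Largest index with value ≤ 4256: n = 38 (giving 4256).
Indices 13 through 38: 26 terms.

26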